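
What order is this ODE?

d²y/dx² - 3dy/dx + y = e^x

The order is 2 (highest derivative is of order 2).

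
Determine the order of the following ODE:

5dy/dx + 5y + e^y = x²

The order is 1 (highest derivative is of order 1).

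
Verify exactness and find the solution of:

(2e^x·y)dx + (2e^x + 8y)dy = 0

Verify exactness: ∂M/∂y = ∂N/∂x ✓
Find F(x,y) such that ∂F/∂x = M, ∂F/∂y = N
Solution: 2e^x·y + 4y² = C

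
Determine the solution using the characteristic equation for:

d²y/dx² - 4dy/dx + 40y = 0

Characteristic equation: r² - 4r + 40 = 0
Roots: r = 2 ± 6i (complex conjugates)
General solution: y = e^(2x)(C₁cos(6x) + C₂sin(6x))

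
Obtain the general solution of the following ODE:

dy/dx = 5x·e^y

Separating variables and integrating:
-e^(-y) = 5x²/2 + C

General solution: y = -ln(C - 5x²/2)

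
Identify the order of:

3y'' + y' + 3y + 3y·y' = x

The order is 2 (highest derivative is of order 2).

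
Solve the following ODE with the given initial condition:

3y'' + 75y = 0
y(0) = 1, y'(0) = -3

General solution: y = C₁cos(5x) + C₂sin(5x)
Complex roots r = ±5i
Applying ICs: C₁ = 1, C₂ = -3/5
Particular solution: y = cos(5x) - (3/5)sin(5x)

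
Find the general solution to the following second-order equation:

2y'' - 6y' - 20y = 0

Characteristic equation: 2r² - 6r - 20 = 0
Divide by 2: r² - 3r - 10 = 0
Roots: r = 5, -2 (distinct real)
General solution: y = C₁e^(5x) + C₂e^(-2x)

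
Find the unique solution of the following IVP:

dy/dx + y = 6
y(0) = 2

General solution: y = 6 + Ce^(-x)
Applying y(0) = 2: C = 2 - 6 = -4
Particular solution: y = 6 - 4e^(-x)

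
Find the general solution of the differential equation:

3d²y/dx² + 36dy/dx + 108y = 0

Characteristic equation: 3r² + 36r + 108 = 0
Divide by 3: r² + 12r + 36 = 0
Factored: (r + 6)² = 0
Repeated root: r = -6
General solution: y = (C₁ + C₂x)e^(-6x)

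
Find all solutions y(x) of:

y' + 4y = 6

Using integrating factor method:

General solution: y = 3/2 + Ce^(-4x)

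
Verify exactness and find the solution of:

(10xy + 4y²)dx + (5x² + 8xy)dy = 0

Verify exactness: ∂M/∂y = ∂N/∂x ✓
Find F(x,y) such that ∂F/∂x = M, ∂F/∂y = N
Solution: 5x²y + 4xy² = C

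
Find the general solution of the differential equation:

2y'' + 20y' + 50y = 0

Characteristic equation: 2r² + 20r + 50 = 0
Divide by 2: r² + 10r + 25 = 0
Factored: (r + 5)² = 0
Repeated root: r = -5
General solution: y = (C₁ + C₂x)e^(-5x)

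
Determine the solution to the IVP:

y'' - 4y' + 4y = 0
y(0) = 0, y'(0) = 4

General solution: y = (C₁ + C₂x)e^(2x)
Repeated root r = 2
Applying ICs: C₁ = 0, C₂ = 4
Particular solution: y = 4xe^(2x)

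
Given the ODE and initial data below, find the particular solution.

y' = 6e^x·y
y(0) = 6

General solution: y = Ce^(6e^x)
Applying IC y(0) = 6:
Particular solution: y = 6e^(6(e^x - 1))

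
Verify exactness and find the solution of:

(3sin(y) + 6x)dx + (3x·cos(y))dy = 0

Verify exactness: ∂M/∂y = ∂N/∂x ✓
Find F(x,y) such that ∂F/∂x = M, ∂F/∂y = N
Solution: 3x·sin(y) + 3x² = C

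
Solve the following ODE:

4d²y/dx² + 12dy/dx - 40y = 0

Characteristic equation: 4r² + 12r - 40 = 0
Divide by 4: r² + 3r - 10 = 0
Roots: r = 2, -5 (distinct real)
General solution: y = C₁e^(2x) + C₂e^(-5x)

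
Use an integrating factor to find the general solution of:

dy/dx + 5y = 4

Using integrating factor method:

General solution: y = 4/5 + Ce^(-5x)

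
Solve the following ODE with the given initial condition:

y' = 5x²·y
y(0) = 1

General solution: y = Ce^(5x³/3)
Applying IC y(0) = 1:
Particular solution: y = e^(5x³/3)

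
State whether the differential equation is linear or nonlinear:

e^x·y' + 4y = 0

Linear (y and its derivatives appear to the first power only, no products of y terms)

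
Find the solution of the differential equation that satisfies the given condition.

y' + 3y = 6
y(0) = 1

General solution: y = 2 + Ce^(-3x)
Applying y(0) = 1: C = 1 - 2 = -1
Particular solution: y = 2 - e^(-3x)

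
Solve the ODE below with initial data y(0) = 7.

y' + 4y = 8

General solution: y = 2 + Ce^(-4x)
Applying y(0) = 7: C = 7 - 2 = 5
Particular solution: y = 2 + 5e^(-4x)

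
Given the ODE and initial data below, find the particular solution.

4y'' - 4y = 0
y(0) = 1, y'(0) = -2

General solution: y = C₁e^x + C₂e^(-x)
Applying ICs: C₁ = -1/2, C₂ = 3/2
Particular solution: y = -(1/2)e^x + (3/2)e^(-x)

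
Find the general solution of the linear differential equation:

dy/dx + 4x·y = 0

Using integrating factor method:

General solution: y = Ce^(-2x^2)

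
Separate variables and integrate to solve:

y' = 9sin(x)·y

Separating variables and integrating:
ln|y| = -9cos(x) + C

General solution: y = Ce^(-9cos(x))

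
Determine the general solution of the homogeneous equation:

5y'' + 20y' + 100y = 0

Characteristic equation: 5r² + 20r + 100 = 0
Divide by 5: r² + 4r + 20 = 0
Roots: r = -2 ± 4i (complex conjugates)
General solution: y = e^(-2x)(C₁cos(4x) + C₂sin(4x))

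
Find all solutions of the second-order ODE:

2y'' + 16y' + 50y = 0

Characteristic equation: 2r² + 16r + 50 = 0
Divide by 2: r² + 8r + 25 = 0
Roots: r = -4 ± 3i (complex conjugates)
General solution: y = e^(-4x)(C₁cos(3x) + C₂sin(3x))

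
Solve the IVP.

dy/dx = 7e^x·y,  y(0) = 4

General solution: y = Ce^(7e^x)
Applying IC y(0) = 4:
Particular solution: y = 4e^(7(e^x - 1))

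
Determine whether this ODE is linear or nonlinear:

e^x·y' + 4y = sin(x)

Linear (y and its derivatives appear to the first power only, no products of y terms)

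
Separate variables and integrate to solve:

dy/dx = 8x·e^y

Separating variables and integrating:
-e^(-y) = 4x² + C

General solution: y = -ln(C - 4x²)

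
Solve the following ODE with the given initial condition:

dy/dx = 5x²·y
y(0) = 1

General solution: y = Ce^(5x³/3)
Applying IC y(0) = 1:
Particular solution: y = e^(5x³/3)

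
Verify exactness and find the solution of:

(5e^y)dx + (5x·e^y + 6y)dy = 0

Verify exactness: ∂M/∂y = ∂N/∂x ✓
Find F(x,y) such that ∂F/∂x = M, ∂F/∂y = N
Solution: 5x·e^y + 3y² = C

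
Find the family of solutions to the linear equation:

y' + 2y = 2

Using integrating factor method:

General solution: y = 1 + Ce^(-2x)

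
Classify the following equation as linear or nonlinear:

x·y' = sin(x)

Linear (y and its derivatives appear to the first power only, no products of y terms)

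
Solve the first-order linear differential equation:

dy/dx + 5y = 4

Using integrating factor method:

General solution: y = 4/5 + Ce^(-5x)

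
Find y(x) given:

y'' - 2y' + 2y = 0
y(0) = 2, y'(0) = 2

General solution: y = e^x(C₁cos(x) + C₂sin(x))
Complex roots r = 1 ± i
Applying ICs: C₁ = 2, C₂ = 0
Particular solution: y = e^x(2cos(x))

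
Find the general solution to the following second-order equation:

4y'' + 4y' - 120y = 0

Characteristic equation: 4r² + 4r - 120 = 0
Divide by 4: r² + r - 30 = 0
Roots: r = 5, -6 (distinct real)
General solution: y = C₁e^(5x) + C₂e^(-6x)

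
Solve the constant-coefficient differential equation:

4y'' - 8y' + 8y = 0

Characteristic equation: 4r² - 8r + 8 = 0
Divide by 4: r² - 2r + 2 = 0
Roots: r = 1 ± i (complex conjugates)
General solution: y = e^x(C₁cos(x) + C₂sin(x))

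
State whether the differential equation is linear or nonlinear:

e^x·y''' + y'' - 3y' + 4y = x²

Linear (y and its derivatives appear to the first power only, no products of y terms)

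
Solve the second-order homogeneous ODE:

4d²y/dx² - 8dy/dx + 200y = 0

Characteristic equation: 4r² - 8r + 200 = 0
Divide by 4: r² - 2r + 50 = 0
Roots: r = 1 ± 7i (complex conjugates)
General solution: y = e^x(C₁cos(7x) + C₂sin(7x))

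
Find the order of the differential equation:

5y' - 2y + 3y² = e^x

The order is 1 (highest derivative is of order 1).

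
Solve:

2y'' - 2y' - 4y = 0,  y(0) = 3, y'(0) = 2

General solution: y = C₁e^(2x) + C₂e^(-x)
Applying ICs: C₁ = 5/3, C₂ = 4/3
Particular solution: y = (5/3)e^(2x) + (4/3)e^(-x)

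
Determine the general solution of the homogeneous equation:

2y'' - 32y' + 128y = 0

Characteristic equation: 2r² - 32r + 128 = 0
Divide by 2: r² - 16r + 64 = 0
Factored: (r - 8)² = 0
Repeated root: r = 8
General solution: y = (C₁ + C₂x)e^(8x)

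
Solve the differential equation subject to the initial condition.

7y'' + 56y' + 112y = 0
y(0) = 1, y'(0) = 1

General solution: y = (C₁ + C₂x)e^(-4x)
Repeated root r = -4
Applying ICs: C₁ = 1, C₂ = 5
Particular solution: y = (1 + 5x)e^(-4x)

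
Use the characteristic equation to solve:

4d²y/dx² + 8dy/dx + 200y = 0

Characteristic equation: 4r² + 8r + 200 = 0
Divide by 4: r² + 2r + 50 = 0
Roots: r = -1 ± 7i (complex conjugates)
General solution: y = e^(-x)(C₁cos(7x) + C₂sin(7x))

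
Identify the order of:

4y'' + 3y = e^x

The order is 2 (highest derivative is of order 2).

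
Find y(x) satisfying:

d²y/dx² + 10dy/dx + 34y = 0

Characteristic equation: r² + 10r + 34 = 0
Roots: r = -5 ± 3i (complex conjugates)
General solution: y = e^(-5x)(C₁cos(3x) + C₂sin(3x))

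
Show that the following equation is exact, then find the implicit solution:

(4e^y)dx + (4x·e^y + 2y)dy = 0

Verify exactness: ∂M/∂y = ∂N/∂x ✓
Find F(x,y) such that ∂F/∂x = M, ∂F/∂y = N
Solution: 4x·e^y + y² = C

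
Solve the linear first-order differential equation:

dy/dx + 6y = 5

Using integrating factor method:

General solution: y = 5/6 + Ce^(-6x)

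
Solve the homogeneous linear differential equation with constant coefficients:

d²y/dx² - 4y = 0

Characteristic equation: r² - 4 = 0
Roots: r = 2, -2 (distinct real)
General solution: y = C₁e^(2x) + C₂e^(-2x)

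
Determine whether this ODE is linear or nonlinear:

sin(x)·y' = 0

Linear (y and its derivatives appear to the first power only, no products of y terms)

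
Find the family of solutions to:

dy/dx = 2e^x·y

Separating variables and integrating:
ln|y| = 2e^x + C

General solution: y = Ce^(2e^x)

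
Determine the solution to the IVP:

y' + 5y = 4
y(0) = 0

General solution: y = 4/5 + Ce^(-5x)
Applying y(0) = 0: C = 0 - 4/5 = -4/5
Particular solution: y = 4/5 - (4/5)e^(-5x)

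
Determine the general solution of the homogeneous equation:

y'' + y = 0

Characteristic equation: r² + 1 = 0
Roots: r = ±i (complex conjugates)
General solution: y = C₁cos(x) + C₂sin(x)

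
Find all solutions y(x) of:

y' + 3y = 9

Using integrating factor method:

General solution: y = 3 + Ce^(-3x)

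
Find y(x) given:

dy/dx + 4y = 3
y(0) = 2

General solution: y = 3/4 + Ce^(-4x)
Applying y(0) = 2: C = 2 - 3/4 = 5/4
Particular solution: y = 3/4 + (5/4)e^(-4x)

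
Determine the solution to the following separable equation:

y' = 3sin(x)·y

Separating variables and integrating:
ln|y| = -3cos(x) + C

General solution: y = Ce^(-3cos(x))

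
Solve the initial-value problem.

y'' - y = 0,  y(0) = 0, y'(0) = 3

General solution: y = C₁e^x + C₂e^(-x)
Applying ICs: C₁ = 3/2, C₂ = -3/2
Particular solution: y = (3/2)e^x - (3/2)e^(-x)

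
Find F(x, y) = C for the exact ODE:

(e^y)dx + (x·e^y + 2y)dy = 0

Verify exactness: ∂M/∂y = ∂N/∂x ✓
Find F(x,y) such that ∂F/∂x = M, ∂F/∂y = N
Solution: x·e^y + y² = C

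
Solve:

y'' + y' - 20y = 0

Characteristic equation: r² + r - 20 = 0
Roots: r = 4, -5 (distinct real)
General solution: y = C₁e^(4x) + C₂e^(-5x)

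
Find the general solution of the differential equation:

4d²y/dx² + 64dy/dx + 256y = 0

Characteristic equation: 4r² + 64r + 256 = 0
Divide by 4: r² + 16r + 64 = 0
Factored: (r + 8)² = 0
Repeated root: r = -8
General solution: y = (C₁ + C₂x)e^(-8x)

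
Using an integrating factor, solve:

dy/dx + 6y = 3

Using integrating factor method:

General solution: y = 1/2 + Ce^(-6x)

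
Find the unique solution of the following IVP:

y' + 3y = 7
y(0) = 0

General solution: y = 7/3 + Ce^(-3x)
Applying y(0) = 0: C = 0 - 7/3 = -7/3
Particular solution: y = 7/3 - (7/3)e^(-3x)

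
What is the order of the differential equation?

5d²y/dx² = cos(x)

The order is 2 (highest derivative is of order 2).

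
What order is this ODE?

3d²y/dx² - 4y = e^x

The order is 2 (highest derivative is of order 2).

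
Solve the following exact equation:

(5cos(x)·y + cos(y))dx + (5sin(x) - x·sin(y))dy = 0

Verify exactness: ∂M/∂y = ∂N/∂x ✓
Find F(x,y) such that ∂F/∂x = M, ∂F/∂y = N
Solution: 5sin(x)·y + x·cos(y) = C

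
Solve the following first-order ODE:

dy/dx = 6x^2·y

Separating variables and integrating:
ln|y| = 2x^3 + C

General solution: y = Ce^(2x^3)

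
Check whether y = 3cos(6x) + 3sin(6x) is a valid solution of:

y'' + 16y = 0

Verification:
y'' = -108cos(6x) - 108sin(6x)
y'' + 16y ≠ 0 (frequency mismatch: got 36 instead of 16)

No, it is not a solution.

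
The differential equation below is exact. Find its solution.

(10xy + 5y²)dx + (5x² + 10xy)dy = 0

Verify exactness: ∂M/∂y = ∂N/∂x ✓
Find F(x,y) such that ∂F/∂x = M, ∂F/∂y = N
Solution: 5x²y + 5xy² = C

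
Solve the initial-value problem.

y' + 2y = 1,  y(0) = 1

General solution: y = 1/2 + Ce^(-2x)
Applying y(0) = 1: C = 1 - 1/2 = 1/2
Particular solution: y = 1/2 + (1/2)e^(-2x)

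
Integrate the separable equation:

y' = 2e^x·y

Separating variables and integrating:
ln|y| = 2e^x + C

General solution: y = Ce^(2e^x)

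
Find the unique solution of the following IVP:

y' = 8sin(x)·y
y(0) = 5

General solution: y = Ce^(-8cos(x))
Applying IC y(0) = 5:
Particular solution: y = 5e^(8(1-cos(x)))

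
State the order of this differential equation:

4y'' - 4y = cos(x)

The order is 2 (highest derivative is of order 2).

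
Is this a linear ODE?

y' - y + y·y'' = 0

No. Nonlinear (y·y'' term)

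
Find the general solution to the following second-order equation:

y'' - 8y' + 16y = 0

Characteristic equation: r² - 8r + 16 = 0
Factored: (r - 4)² = 0
Repeated root: r = 4
General solution: y = (C₁ + C₂x)e^(4x)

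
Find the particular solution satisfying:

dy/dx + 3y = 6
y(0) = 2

General solution: y = 2 + Ce^(-3x)
Applying y(0) = 2: C = 2 - 2 = 0
Particular solution: y = 2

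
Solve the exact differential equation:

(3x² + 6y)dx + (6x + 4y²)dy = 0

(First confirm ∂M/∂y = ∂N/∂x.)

Verify exactness: ∂M/∂y = ∂N/∂x ✓
Find F(x,y) such that ∂F/∂x = M, ∂F/∂y = N
Solution: x³ + 6xy + 4y³/3 = C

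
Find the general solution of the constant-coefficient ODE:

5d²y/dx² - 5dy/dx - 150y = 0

Characteristic equation: 5r² - 5r - 150 = 0
Divide by 5: r² - r - 30 = 0
Roots: r = 6, -5 (distinct real)
General solution: y = C₁e^(6x) + C₂e^(-5x)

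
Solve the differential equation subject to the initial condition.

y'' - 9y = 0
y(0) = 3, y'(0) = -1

General solution: y = C₁e^(3x) + C₂e^(-3x)
Applying ICs: C₁ = 4/3, C₂ = 5/3
Particular solution: y = (4/3)e^(3x) + (5/3)e^(-3x)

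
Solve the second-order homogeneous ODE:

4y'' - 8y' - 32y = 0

Characteristic equation: 4r² - 8r - 32 = 0
Divide by 4: r² - 2r - 8 = 0
Roots: r = 4, -2 (distinct real)
General solution: y = C₁e^(4x) + C₂e^(-2x)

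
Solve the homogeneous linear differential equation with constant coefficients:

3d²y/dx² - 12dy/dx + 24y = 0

Characteristic equation: 3r² - 12r + 24 = 0
Divide by 3: r² - 4r + 8 = 0
Roots: r = 2 ± 2i (complex conjugates)
General solution: y = e^(2x)(C₁cos(2x) + C₂sin(2x))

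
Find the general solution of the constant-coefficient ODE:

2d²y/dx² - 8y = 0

Characteristic equation: 2r² - 8 = 0
Divide by 2: r² - 4 = 0
Roots: r = 2, -2 (distinct real)
General solution: y = C₁e^(2x) + C₂e^(-2x)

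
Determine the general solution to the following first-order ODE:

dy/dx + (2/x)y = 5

Using integrating factor method:

General solution: y = (5/3)x + Cx^(-2)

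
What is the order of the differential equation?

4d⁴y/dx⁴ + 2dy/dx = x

The order is 4 (highest derivative is of order 4).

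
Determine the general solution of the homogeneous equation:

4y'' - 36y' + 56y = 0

Characteristic equation: 4r² - 36r + 56 = 0
Divide by 4: r² - 9r + 14 = 0
Roots: r = 2, 7 (distinct real)
General solution: y = C₁e^(2x) + C₂e^(7x)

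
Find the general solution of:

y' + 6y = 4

Using integrating factor method:

General solution: y = 2/3 + Ce^(-6x)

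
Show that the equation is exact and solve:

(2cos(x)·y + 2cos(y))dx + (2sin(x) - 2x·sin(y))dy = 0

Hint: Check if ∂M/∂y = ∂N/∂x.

Verify exactness: ∂M/∂y = ∂N/∂x ✓
Find F(x,y) such that ∂F/∂x = M, ∂F/∂y = N
Solution: 2sin(x)·y + 2x·cos(y) = C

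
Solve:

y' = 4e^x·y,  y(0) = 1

General solution: y = Ce^(4e^x)
Applying IC y(0) = 1:
Particular solution: y = e^(4(e^x - 1))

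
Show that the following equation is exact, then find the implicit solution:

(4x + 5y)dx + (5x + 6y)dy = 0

Verify exactness: ∂M/∂y = ∂N/∂x ✓
Find F(x,y) such that ∂F/∂x = M, ∂F/∂y = N
Solution: 2x² + 5xy + 3y² = C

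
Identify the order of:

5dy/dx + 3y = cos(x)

The order is 1 (highest derivative is of order 1).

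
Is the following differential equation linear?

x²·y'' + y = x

Yes. Linear (y and its derivatives appear to the first power only, no products of y terms)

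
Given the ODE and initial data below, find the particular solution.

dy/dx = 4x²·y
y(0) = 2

General solution: y = Ce^(4x³/3)
Applying IC y(0) = 2:
Particular solution: y = 2e^(4x³/3)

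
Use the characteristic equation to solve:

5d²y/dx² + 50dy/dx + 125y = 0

Characteristic equation: 5r² + 50r + 125 = 0
Divide by 5: r² + 10r + 25 = 0
Factored: (r + 5)² = 0
Repeated root: r = -5
General solution: y = (C₁ + C₂x)e^(-5x)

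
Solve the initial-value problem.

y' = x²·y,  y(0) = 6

General solution: y = Ce^(x³/3)
Applying IC y(0) = 6:
Particular solution: y = 6e^(x³/3)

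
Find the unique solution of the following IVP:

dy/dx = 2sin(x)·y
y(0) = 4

General solution: y = Ce^(-2cos(x))
Applying IC y(0) = 4:
Particular solution: y = 4e^(2(1-cos(x)))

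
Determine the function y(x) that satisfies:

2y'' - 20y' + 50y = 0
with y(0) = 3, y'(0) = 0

General solution: y = (C₁ + C₂x)e^(5x)
Repeated root r = 5
Applying ICs: C₁ = 3, C₂ = -15
Particular solution: y = (3 - 15x)e^(5x)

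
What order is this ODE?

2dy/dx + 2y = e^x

The order is 1 (highest derivative is of order 1).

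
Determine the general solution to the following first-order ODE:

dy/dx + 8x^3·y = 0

Using integrating factor method:

General solution: y = Ce^(-2x^4)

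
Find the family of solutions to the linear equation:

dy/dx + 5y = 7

Using integrating factor method:

General solution: y = 7/5 + Ce^(-5x)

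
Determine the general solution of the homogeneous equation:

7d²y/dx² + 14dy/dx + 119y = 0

Characteristic equation: 7r² + 14r + 119 = 0
Divide by 7: r² + 2r + 17 = 0
Roots: r = -1 ± 4i (complex conjugates)
General solution: y = e^(-x)(C₁cos(4x) + C₂sin(4x))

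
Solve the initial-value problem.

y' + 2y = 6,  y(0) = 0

General solution: y = 3 + Ce^(-2x)
Applying y(0) = 0: C = 0 - 3 = -3
Particular solution: y = 3 - 3e^(-2x)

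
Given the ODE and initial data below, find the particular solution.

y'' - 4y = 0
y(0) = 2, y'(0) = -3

General solution: y = C₁e^(2x) + C₂e^(-2x)
Applying ICs: C₁ = 1/4, C₂ = 7/4
Particular solution: y = (1/4)e^(2x) + (7/4)e^(-2x)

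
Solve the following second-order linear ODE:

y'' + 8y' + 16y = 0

Characteristic equation: r² + 8r + 16 = 0
Factored: (r + 4)² = 0
Repeated root: r = -4
General solution: y = (C₁ + C₂x)e^(-4x)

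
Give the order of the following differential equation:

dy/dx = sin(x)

The order is 1 (highest derivative is of order 1).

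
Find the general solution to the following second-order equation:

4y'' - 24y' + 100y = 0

Characteristic equation: 4r² - 24r + 100 = 0
Divide by 4: r² - 6r + 25 = 0
Roots: r = 3 ± 4i (complex conjugates)
General solution: y = e^(3x)(C₁cos(4x) + C₂sin(4x))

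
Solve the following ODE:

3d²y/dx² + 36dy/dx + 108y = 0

Characteristic equation: 3r² + 36r + 108 = 0
Divide by 3: r² + 12r + 36 = 0
Factored: (r + 6)² = 0
Repeated root: r = -6
General solution: y = (C₁ + C₂x)e^(-6x)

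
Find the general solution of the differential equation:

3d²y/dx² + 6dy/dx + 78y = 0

Characteristic equation: 3r² + 6r + 78 = 0
Divide by 3: r² + 2r + 26 = 0
Roots: r = -1 ± 5i (complex conjugates)
General solution: y = e^(-x)(C₁cos(5x) + C₂sin(5x))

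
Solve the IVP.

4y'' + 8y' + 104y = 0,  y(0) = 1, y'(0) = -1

General solution: y = e^(-x)(C₁cos(5x) + C₂sin(5x))
Complex roots r = -1 ± 5i
Applying ICs: C₁ = 1, C₂ = 0
Particular solution: y = e^(-x)(cos(5x))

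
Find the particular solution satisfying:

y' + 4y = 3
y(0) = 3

General solution: y = 3/4 + Ce^(-4x)
Applying y(0) = 3: C = 3 - 3/4 = 9/4
Particular solution: y = 3/4 + (9/4)e^(-4x)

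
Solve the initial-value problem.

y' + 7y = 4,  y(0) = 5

General solution: y = 4/7 + Ce^(-7x)
Applying y(0) = 5: C = 5 - 4/7 = 31/7
Particular solution: y = 4/7 + (31/7)e^(-7x)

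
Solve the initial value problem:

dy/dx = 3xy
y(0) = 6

General solution: y = Ce^(3x²/2)
Applying IC y(0) = 6:
Particular solution: y = 6e^(3x²/2)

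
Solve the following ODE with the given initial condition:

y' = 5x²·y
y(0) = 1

General solution: y = Ce^(5x³/3)
Applying IC y(0) = 1:
Particular solution: y = e^(5x³/3)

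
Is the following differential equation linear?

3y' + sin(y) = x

No. Nonlinear (sin(y) is nonlinear in y)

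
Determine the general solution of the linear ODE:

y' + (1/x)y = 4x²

Using integrating factor method:

General solution: y = x^3 + C/x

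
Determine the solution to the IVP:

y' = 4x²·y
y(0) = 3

General solution: y = Ce^(4x³/3)
Applying IC y(0) = 3:
Particular solution: y = 3e^(4x³/3)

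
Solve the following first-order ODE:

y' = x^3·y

Separating variables and integrating:
ln|y| = x^4/4 + C

General solution: y = Ce^(x^4/4)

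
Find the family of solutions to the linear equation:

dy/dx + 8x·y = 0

Using integrating factor method:

General solution: y = Ce^(-4x^2)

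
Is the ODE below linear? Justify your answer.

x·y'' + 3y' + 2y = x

Yes. Linear (y and its derivatives appear to the first power only, no products of y terms)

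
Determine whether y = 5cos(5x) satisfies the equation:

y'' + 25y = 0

Verification:
y'' = -125cos(5x)
y'' + 25y = 0 ✓

Yes, it is a solution.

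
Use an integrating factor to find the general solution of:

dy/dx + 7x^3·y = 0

Using integrating factor method:

General solution: y = Ce^(-7x^4/4)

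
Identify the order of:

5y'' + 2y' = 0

The order is 2 (highest derivative is of order 2).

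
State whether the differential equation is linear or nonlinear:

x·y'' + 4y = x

Linear (y and its derivatives appear to the first power only, no products of y terms)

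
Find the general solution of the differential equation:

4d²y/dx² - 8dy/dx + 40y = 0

Characteristic equation: 4r² - 8r + 40 = 0
Divide by 4: r² - 2r + 10 = 0
Roots: r = 1 ± 3i (complex conjugates)
General solution: y = e^x(C₁cos(3x) + C₂sin(3x))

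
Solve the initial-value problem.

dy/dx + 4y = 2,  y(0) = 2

General solution: y = 1/2 + Ce^(-4x)
Applying y(0) = 2: C = 2 - 1/2 = 3/2
Particular solution: y = 1/2 + (3/2)e^(-4x)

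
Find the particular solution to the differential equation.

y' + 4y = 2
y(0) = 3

General solution: y = 1/2 + Ce^(-4x)
Applying y(0) = 3: C = 3 - 1/2 = 5/2
Particular solution: y = 1/2 + (5/2)e^(-4x)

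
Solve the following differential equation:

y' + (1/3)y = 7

Using integrating factor method:

General solution: y = 21 + Ce^(-x/3)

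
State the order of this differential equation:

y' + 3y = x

The order is 1 (highest derivative is of order 1).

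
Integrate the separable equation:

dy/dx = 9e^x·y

Separating variables and integrating:
ln|y| = 9e^x + C

General solution: y = Ce^(9e^x)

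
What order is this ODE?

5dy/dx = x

The order is 1 (highest derivative is of order 1).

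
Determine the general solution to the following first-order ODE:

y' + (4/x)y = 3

Using integrating factor method:

General solution: y = (3/5)x + Cx^(-4)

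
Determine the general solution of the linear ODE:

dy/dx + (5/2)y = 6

Using integrating factor method:

General solution: y = 12/5 + Ce^(-5x/2)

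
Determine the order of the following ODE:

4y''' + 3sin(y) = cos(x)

The order is 3 (highest derivative is of order 3).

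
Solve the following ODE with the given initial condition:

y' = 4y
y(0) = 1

General solution: y = Ce^(4x)
Applying IC y(0) = 1:
Particular solution: y = e^(4x)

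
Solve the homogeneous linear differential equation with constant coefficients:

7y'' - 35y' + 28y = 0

Characteristic equation: 7r² - 35r + 28 = 0
Divide by 7: r² - 5r + 4 = 0
Roots: r = 4, 1 (distinct real)
General solution: y = C₁e^(4x) + C₂e^x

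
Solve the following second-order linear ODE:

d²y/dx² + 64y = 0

Characteristic equation: r² + 64 = 0
Roots: r = ±8i (complex conjugates)
General solution: y = C₁cos(8x) + C₂sin(8x)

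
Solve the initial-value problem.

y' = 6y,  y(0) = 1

General solution: y = Ce^(6x)
Applying IC y(0) = 1:
Particular solution: y = e^(6x)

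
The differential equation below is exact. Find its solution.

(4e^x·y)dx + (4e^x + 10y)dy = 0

Verify exactness: ∂M/∂y = ∂N/∂x ✓
Find F(x,y) such that ∂F/∂x = M, ∂F/∂y = N
Solution: 4e^x·y + 5y² = C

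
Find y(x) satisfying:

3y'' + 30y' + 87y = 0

Characteristic equation: 3r² + 30r + 87 = 0
Divide by 3: r² + 10r + 29 = 0
Roots: r = -5 ± 2i (complex conjugates)
General solution: y = e^(-5x)(C₁cos(2x) + C₂sin(2x))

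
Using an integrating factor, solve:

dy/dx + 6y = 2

Using integrating factor method:

General solution: y = 1/3 + Ce^(-6x)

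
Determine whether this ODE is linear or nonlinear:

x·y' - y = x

Linear (y and its derivatives appear to the first power only, no products of y terms)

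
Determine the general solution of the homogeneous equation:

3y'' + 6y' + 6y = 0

Characteristic equation: 3r² + 6r + 6 = 0
Divide by 3: r² + 2r + 2 = 0
Roots: r = -1 ± i (complex conjugates)
General solution: y = e^(-x)(C₁cos(x) + C₂sin(x))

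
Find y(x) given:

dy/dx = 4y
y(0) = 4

General solution: y = Ce^(4x)
Applying IC y(0) = 4:
Particular solution: y = 4e^(4x)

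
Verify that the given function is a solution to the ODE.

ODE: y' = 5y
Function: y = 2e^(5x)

Verification:
y = 2e^(5x)
y' = 10e^(5x)
5y = 10e^(5x)
y' = 5y ✓

Yes, it is a solution.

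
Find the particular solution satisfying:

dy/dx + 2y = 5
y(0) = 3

General solution: y = 5/2 + Ce^(-2x)
Applying y(0) = 3: C = 3 - 5/2 = 1/2
Particular solution: y = 5/2 + (1/2)e^(-2x)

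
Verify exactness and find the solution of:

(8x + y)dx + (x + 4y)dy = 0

Verify exactness: ∂M/∂y = ∂N/∂x ✓
Find F(x,y) such that ∂F/∂x = M, ∂F/∂y = N
Solution: 4x² + xy + 2y² = C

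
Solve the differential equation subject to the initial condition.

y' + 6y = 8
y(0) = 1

General solution: y = 4/3 + Ce^(-6x)
Applying y(0) = 1: C = 1 - 4/3 = -1/3
Particular solution: y = 4/3 - (1/3)e^(-6x)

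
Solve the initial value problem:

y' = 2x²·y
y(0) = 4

General solution: y = Ce^(2x³/3)
Applying IC y(0) = 4:
Particular solution: y = 4e^(2x³/3)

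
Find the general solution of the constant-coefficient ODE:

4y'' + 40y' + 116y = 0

Characteristic equation: 4r² + 40r + 116 = 0
Divide by 4: r² + 10r + 29 = 0
Roots: r = -5 ± 2i (complex conjugates)
General solution: y = e^(-5x)(C₁cos(2x) + C₂sin(2x))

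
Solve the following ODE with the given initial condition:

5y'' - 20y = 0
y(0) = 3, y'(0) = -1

General solution: y = C₁e^(2x) + C₂e^(-2x)
Applying ICs: C₁ = 5/4, C₂ = 7/4
Particular solution: y = (5/4)e^(2x) + (7/4)e^(-2x)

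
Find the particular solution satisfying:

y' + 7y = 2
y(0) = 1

General solution: y = 2/7 + Ce^(-7x)
Applying y(0) = 1: C = 1 - 2/7 = 5/7
Particular solution: y = 2/7 + (5/7)e^(-7x)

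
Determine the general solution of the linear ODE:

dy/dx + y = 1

Using integrating factor method:

General solution: y = 1 + Ce^(-x)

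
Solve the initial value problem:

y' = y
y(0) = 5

General solution: y = Ce^x
Applying IC y(0) = 5:
Particular solution: y = 5e^x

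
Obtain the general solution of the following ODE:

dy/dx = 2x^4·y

Separating variables and integrating:
ln|y| = 2x^5/5 + C

General solution: y = Ce^(2x^5/5)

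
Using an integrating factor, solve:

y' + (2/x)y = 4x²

Using integrating factor method:

General solution: y = (4/5)x^3 + Cx^(-2)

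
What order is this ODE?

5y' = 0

The order is 1 (highest derivative is of order 1).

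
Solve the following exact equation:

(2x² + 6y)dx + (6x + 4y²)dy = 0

Verify exactness: ∂M/∂y = ∂N/∂x ✓
Find F(x,y) such that ∂F/∂x = M, ∂F/∂y = N
Solution: 2x³/3 + 6xy + 4y³/3 = C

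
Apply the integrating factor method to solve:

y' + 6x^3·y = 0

Using integrating factor method:

General solution: y = Ce^(-3x^4/2)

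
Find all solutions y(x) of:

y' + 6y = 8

Using integrating factor method:

General solution: y = 4/3 + Ce^(-6x)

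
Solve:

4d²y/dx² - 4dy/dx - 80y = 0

Characteristic equation: 4r² - 4r - 80 = 0
Divide by 4: r² - r - 20 = 0
Roots: r = 5, -4 (distinct real)
General solution: y = C₁e^(5x) + C₂e^(-4x)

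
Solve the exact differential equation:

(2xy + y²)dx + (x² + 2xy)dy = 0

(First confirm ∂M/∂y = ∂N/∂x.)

Verify exactness: ∂M/∂y = ∂N/∂x ✓
Find F(x,y) such that ∂F/∂x = M, ∂F/∂y = N
Solution: x²y + xy² = C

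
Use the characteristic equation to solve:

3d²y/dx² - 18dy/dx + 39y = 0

Characteristic equation: 3r² - 18r + 39 = 0
Divide by 3: r² - 6r + 13 = 0
Roots: r = 3 ± 2i (complex conjugates)
General solution: y = e^(3x)(C₁cos(2x) + C₂sin(2x))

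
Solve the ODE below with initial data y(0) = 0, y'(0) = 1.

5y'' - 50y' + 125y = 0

General solution: y = (C₁ + C₂x)e^(5x)
Repeated root r = 5
Applying ICs: C₁ = 0, C₂ = 1
Particular solution: y = xe^(5x)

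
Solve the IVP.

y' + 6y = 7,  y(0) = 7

General solution: y = 7/6 + Ce^(-6x)
Applying y(0) = 7: C = 7 - 7/6 = 35/6
Particular solution: y = 7/6 + (35/6)e^(-6x)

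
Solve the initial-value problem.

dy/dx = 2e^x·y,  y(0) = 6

General solution: y = Ce^(2e^x)
Applying IC y(0) = 6:
Particular solution: y = 6e^(2(e^x - 1))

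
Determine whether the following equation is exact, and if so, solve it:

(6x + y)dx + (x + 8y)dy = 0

Verify exactness: ∂M/∂y = ∂N/∂x ✓
Find F(x,y) such that ∂F/∂x = M, ∂F/∂y = N
Solution: 3x² + xy + 4y² = C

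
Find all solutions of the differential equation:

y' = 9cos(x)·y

Separating variables and integrating:
ln|y| = 9sin(x) + C

General solution: y = Ce^(9sin(x))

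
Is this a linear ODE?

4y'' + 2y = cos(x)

Yes. Linear (y and its derivatives appear to the first power only, no products of y terms)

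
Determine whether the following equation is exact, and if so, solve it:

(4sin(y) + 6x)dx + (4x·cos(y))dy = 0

Verify exactness: ∂M/∂y = ∂N/∂x ✓
Find F(x,y) such that ∂F/∂x = M, ∂F/∂y = N
Solution: 4x·sin(y) + 3x² = C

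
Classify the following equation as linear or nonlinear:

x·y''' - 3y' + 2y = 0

Linear (y and its derivatives appear to the first power only, no products of y terms)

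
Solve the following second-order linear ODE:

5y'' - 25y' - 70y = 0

Characteristic equation: 5r² - 25r - 70 = 0
Divide by 5: r² - 5r - 14 = 0
Roots: r = 7, -2 (distinct real)
General solution: y = C₁e^(7x) + C₂e^(-2x)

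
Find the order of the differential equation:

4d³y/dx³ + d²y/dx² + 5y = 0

The order is 3 (highest derivative is of order 3).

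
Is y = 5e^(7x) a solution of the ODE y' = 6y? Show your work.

Verification:
y = 5e^(7x)
y' = 35e^(7x)
But 6y = 30e^(7x)
y' ≠ 6y — the derivative does not match

No, it is not a solution.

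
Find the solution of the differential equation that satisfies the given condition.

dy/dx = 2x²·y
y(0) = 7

General solution: y = Ce^(2x³/3)
Applying IC y(0) = 7:
Particular solution: y = 7e^(2x³/3)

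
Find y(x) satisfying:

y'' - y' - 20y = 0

Characteristic equation: r² - r - 20 = 0
Roots: r = 5, -4 (distinct real)
General solution: y = C₁e^(5x) + C₂e^(-4x)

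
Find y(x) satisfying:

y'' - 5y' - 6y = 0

Characteristic equation: r² - 5r - 6 = 0
Roots: r = 6, -1 (distinct real)
General solution: y = C₁e^(6x) + C₂e^(-x)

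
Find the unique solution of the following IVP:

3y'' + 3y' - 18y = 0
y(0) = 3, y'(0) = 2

General solution: y = C₁e^(2x) + C₂e^(-3x)
Applying ICs: C₁ = 11/5, C₂ = 4/5
Particular solution: y = (11/5)e^(2x) + (4/5)e^(-3x)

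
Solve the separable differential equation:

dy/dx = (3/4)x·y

Separating variables and integrating:
ln|y| = 3x^2/8 + C

General solution: y = Ce^(3x^2/8)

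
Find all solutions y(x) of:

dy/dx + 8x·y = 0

Using integrating factor method:

General solution: y = Ce^(-4x^2)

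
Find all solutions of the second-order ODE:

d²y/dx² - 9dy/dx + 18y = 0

Characteristic equation: r² - 9r + 18 = 0
Roots: r = 6, 3 (distinct real)
General solution: y = C₁e^(6x) + C₂e^(3x)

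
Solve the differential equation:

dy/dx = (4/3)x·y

Separating variables and integrating:
ln|y| = 2x^2/3 + C

General solution: y = Ce^(2x^2/3)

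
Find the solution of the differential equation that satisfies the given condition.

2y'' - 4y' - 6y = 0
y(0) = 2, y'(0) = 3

General solution: y = C₁e^(3x) + C₂e^(-x)
Applying ICs: C₁ = 5/4, C₂ = 3/4
Particular solution: y = (5/4)e^(3x) + (3/4)e^(-x)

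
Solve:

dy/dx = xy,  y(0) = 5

General solution: y = Ce^(x²/2)
Applying IC y(0) = 5:
Particular solution: y = 5e^(x²/2)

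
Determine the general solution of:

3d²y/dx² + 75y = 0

Characteristic equation: 3r² + 75 = 0
Divide by 3: r² + 25 = 0
Roots: r = ±5i (complex conjugates)
General solution: y = C₁cos(5x) + C₂sin(5x)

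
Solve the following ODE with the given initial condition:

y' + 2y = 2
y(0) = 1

General solution: y = 1 + Ce^(-2x)
Applying y(0) = 1: C = 1 - 1 = 0
Particular solution: y = 1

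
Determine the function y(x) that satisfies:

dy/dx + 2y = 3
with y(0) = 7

General solution: y = 3/2 + Ce^(-2x)
Applying y(0) = 7: C = 7 - 3/2 = 11/2
Particular solution: y = 3/2 + (11/2)e^(-2x)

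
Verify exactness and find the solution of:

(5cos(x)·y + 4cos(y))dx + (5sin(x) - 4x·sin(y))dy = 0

Verify exactness: ∂M/∂y = ∂N/∂x ✓
Find F(x,y) such that ∂F/∂x = M, ∂F/∂y = N
Solution: 5sin(x)·y + 4x·cos(y) = C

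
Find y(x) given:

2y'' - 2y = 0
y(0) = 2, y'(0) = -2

General solution: y = C₁e^x + C₂e^(-x)
Applying ICs: C₁ = 0, C₂ = 2
Particular solution: y = 2e^(-x)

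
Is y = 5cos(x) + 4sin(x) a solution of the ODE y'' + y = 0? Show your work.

Verification:
y'' = -5cos(x) - 4sin(x)
y'' + y = 0 ✓

Yes, it is a solution.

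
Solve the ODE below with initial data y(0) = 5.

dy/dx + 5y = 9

General solution: y = 9/5 + Ce^(-5x)
Applying y(0) = 5: C = 5 - 9/5 = 16/5
Particular solution: y = 9/5 + (16/5)e^(-5x)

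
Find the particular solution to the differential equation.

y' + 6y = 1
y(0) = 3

General solution: y = 1/6 + Ce^(-6x)
Applying y(0) = 3: C = 3 - 1/6 = 17/6
Particular solution: y = 1/6 + (17/6)e^(-6x)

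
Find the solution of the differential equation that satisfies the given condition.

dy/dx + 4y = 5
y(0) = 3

General solution: y = 5/4 + Ce^(-4x)
Applying y(0) = 3: C = 3 - 5/4 = 7/4
Particular solution: y = 5/4 + (7/4)e^(-4x)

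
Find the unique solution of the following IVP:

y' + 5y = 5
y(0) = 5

General solution: y = 1 + Ce^(-5x)
Applying y(0) = 5: C = 5 - 1 = 4
Particular solution: y = 1 + 4e^(-5x)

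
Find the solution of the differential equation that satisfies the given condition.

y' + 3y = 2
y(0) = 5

General solution: y = 2/3 + Ce^(-3x)
Applying y(0) = 5: C = 5 - 2/3 = 13/3
Particular solution: y = 2/3 + (13/3)e^(-3x)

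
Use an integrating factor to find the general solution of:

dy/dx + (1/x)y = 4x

Using integrating factor method:

General solution: y = (4/3)x^2 + C/x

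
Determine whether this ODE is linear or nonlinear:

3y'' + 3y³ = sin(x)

Nonlinear (y³ term)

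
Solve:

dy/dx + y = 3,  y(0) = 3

General solution: y = 3 + Ce^(-x)
Applying y(0) = 3: C = 3 - 3 = 0
Particular solution: y = 3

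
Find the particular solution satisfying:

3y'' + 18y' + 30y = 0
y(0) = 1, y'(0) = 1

General solution: y = e^(-3x)(C₁cos(x) + C₂sin(x))
Complex roots r = -3 ± i
Applying ICs: C₁ = 1, C₂ = 4
Particular solution: y = e^(-3x)(cos(x) + 4sin(x))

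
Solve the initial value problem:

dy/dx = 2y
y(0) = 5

General solution: y = Ce^(2x)
Applying IC y(0) = 5:
Particular solution: y = 5e^(2x)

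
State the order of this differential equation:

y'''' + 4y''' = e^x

The order is 4 (highest derivative is of order 4).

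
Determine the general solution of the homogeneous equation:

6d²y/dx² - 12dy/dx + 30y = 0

Characteristic equation: 6r² - 12r + 30 = 0
Divide by 6: r² - 2r + 5 = 0
Roots: r = 1 ± 2i (complex conjugates)
General solution: y = e^x(C₁cos(2x) + C₂sin(2x))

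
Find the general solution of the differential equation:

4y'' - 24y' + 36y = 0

Characteristic equation: 4r² - 24r + 36 = 0
Divide by 4: r² - 6r + 9 = 0
Factored: (r - 3)² = 0
Repeated root: r = 3
General solution: y = (C₁ + C₂x)e^(3x)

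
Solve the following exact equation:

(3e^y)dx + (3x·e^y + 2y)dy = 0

Verify exactness: ∂M/∂y = ∂N/∂x ✓
Find F(x,y) such that ∂F/∂x = M, ∂F/∂y = N
Solution: 3x·e^y + y² = C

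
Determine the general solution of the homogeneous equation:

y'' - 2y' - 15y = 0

Characteristic equation: r² - 2r - 15 = 0
Roots: r = 5, -3 (distinct real)
General solution: y = C₁e^(5x) + C₂e^(-3x)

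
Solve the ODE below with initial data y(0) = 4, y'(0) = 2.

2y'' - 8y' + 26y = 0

General solution: y = e^(2x)(C₁cos(3x) + C₂sin(3x))
Complex roots r = 2 ± 3i
Applying ICs: C₁ = 4, C₂ = -2
Particular solution: y = e^(2x)(4cos(3x) - 2sin(3x))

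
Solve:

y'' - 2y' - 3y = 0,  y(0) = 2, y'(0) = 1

General solution: y = C₁e^(3x) + C₂e^(-x)
Applying ICs: C₁ = 3/4, C₂ = 5/4
Particular solution: y = (3/4)e^(3x) + (5/4)e^(-x)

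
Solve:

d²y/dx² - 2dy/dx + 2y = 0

Characteristic equation: r² - 2r + 2 = 0
Roots: r = 1 ± i (complex conjugates)
General solution: y = e^x(C₁cos(x) + C₂sin(x))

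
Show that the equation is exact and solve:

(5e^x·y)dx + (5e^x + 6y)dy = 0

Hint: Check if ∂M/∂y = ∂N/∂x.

Verify exactness: ∂M/∂y = ∂N/∂x ✓
Find F(x,y) such that ∂F/∂x = M, ∂F/∂y = N
Solution: 5e^x·y + 3y² = C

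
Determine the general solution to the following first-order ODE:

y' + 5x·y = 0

Using integrating factor method:

General solution: y = Ce^(-5x^2/2)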